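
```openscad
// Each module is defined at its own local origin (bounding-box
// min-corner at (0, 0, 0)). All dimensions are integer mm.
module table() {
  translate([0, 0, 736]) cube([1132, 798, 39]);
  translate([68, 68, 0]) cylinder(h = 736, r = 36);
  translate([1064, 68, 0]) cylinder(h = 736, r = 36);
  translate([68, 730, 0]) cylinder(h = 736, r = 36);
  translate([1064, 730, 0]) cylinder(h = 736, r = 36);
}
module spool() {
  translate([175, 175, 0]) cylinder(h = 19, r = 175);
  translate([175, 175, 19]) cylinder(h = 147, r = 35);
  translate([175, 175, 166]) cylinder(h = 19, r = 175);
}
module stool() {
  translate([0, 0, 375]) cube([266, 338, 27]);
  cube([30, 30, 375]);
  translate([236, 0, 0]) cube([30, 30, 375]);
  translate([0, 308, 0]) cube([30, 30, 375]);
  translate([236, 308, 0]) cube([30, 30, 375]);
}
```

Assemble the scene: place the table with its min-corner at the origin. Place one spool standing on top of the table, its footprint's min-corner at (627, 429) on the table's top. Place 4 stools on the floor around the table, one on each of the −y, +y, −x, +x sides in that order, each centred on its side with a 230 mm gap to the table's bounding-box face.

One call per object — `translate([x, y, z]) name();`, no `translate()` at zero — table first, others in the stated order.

table();
translate([627, 429, 775]) spool();
translate([433, -568, 0]) stool();
translate([433, 1028, 0]) stool();
translate([-496, 230, 0]) stool();
translate([1362, 230, 0]) stool();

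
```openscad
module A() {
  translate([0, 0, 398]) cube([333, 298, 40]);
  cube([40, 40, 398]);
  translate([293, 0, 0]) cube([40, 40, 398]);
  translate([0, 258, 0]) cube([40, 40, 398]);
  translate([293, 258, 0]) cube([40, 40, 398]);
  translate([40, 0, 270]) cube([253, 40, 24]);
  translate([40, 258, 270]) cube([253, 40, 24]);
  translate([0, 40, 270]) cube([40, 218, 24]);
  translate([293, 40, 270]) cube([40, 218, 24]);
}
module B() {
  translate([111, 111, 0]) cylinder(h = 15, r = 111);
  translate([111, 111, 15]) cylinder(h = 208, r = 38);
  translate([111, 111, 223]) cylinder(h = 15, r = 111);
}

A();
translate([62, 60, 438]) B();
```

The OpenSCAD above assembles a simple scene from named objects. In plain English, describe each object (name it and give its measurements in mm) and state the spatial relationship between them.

A is a four-legged stool. The seat is a 333×298×40 mm slab whose top surface is at z = 438 mm; four square legs, each 40×40 mm in cross-section, run from the floor (z = 0) to the underside of the seat, each flush with a corner of the seat. Four stretchers, 40 mm wide and 24 mm tall, connect adjacent legs with their undersides at z = 270 mm, each running between the inner faces of the legs it joins and aligned with the legs' outer faces on the other axis.

B is a spool: two coaxial disc flanges of radius 111 mm and thickness 15 mm, joined by a core cylinder of radius 38 mm and height 208 mm. The lower flange rests on z = 0 and the three cylinders share a vertical axis.

The spool is on top of the stool.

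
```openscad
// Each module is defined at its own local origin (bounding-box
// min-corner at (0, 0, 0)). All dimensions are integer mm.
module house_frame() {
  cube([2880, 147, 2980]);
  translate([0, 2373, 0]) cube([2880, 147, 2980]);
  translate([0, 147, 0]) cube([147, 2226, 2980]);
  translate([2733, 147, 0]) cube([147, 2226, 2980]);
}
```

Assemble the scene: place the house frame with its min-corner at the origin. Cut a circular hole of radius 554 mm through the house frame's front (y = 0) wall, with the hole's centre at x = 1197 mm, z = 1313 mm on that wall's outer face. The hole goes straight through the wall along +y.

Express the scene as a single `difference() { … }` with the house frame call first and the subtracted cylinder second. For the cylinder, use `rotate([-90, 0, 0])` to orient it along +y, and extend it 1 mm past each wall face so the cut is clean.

difference() {
  house_frame();
  translate([1197, -1, 1313]) rotate([-90, 0, 0]) cylinder(h = 149, r = 554);
}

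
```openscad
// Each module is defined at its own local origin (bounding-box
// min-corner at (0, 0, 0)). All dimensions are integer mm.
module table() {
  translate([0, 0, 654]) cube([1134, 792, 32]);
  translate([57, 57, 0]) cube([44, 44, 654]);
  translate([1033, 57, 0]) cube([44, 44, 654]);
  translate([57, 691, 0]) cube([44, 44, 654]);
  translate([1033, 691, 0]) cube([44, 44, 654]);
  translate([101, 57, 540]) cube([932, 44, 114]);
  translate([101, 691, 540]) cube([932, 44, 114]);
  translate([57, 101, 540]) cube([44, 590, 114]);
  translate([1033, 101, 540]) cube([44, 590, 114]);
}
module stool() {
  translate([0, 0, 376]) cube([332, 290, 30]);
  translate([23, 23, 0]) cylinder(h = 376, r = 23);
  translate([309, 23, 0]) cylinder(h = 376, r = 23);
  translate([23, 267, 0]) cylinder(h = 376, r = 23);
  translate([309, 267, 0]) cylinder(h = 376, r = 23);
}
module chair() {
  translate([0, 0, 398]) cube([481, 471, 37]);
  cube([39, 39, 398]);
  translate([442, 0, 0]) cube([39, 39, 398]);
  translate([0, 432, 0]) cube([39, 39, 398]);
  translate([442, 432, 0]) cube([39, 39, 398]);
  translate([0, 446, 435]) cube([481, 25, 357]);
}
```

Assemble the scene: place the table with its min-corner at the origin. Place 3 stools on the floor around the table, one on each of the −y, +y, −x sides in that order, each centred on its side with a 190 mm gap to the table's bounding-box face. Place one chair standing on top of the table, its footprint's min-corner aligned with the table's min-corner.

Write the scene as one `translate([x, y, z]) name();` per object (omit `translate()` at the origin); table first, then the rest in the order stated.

table();
translate([401, -480, 0]) stool();
translate([401, 982, 0]) stool();
translate([-522, 251, 0]) stool();
translate([0, 0, 686]) chair();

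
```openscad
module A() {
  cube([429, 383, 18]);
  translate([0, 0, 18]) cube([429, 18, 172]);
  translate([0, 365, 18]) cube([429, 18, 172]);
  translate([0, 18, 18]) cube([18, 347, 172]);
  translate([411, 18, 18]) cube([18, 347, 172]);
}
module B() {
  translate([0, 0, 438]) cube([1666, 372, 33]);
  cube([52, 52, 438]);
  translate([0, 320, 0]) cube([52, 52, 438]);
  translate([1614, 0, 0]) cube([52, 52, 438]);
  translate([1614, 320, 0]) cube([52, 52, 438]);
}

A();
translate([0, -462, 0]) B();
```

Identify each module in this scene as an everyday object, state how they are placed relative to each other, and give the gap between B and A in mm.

The bench's nearest face is 90 mm from the open box's −y face.

A is an open box. B is a bench. The bench is on the floor beside the open box on its −y side. The gap between the bench and the open box is 90 mm.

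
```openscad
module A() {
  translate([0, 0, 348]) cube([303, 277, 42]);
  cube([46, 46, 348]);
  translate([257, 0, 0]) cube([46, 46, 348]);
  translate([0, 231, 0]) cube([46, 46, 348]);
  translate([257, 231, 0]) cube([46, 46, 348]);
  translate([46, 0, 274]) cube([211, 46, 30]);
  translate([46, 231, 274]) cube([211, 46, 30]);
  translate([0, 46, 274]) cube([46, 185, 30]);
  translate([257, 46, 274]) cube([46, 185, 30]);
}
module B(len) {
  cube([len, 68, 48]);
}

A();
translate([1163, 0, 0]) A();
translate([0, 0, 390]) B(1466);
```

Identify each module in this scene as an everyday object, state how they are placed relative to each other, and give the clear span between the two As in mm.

A is a stool. B is a beam. A beam spans the tops of two stools. The clear span between the two stools is 860 mm.

Second stool starts at x = 1163; first ends at x = 303; clear span = 1163 − 303 = 860 mm.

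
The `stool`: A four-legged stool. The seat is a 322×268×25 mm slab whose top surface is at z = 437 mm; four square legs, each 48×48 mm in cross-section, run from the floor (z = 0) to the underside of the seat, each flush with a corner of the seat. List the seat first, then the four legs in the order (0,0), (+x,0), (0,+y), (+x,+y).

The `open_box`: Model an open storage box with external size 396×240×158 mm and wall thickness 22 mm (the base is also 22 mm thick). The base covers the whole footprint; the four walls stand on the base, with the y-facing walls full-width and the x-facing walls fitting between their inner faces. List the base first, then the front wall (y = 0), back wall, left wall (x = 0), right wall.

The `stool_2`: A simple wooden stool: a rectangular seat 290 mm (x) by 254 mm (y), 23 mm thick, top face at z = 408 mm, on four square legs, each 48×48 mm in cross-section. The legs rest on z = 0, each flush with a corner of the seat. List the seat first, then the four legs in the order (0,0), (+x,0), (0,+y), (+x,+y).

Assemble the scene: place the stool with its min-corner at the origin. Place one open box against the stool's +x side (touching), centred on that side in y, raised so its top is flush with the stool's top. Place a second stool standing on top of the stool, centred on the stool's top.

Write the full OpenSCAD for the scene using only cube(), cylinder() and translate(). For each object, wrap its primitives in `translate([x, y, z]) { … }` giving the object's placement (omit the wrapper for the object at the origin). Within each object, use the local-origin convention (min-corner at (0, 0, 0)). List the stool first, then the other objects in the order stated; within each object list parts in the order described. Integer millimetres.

translate([0, 0, 412]) cube([322, 268, 25]);
cube([48, 48, 412]);
translate([274, 0, 0]) cube([48, 48, 412]);
translate([0, 220, 0]) cube([48, 48, 412]);
translate([274, 220, 0]) cube([48, 48, 412]);
translate([322, 14, 279]) {
  cube([396, 240, 22]);
  translate([0, 0, 22]) cube([396, 22, 136]);
  translate([0, 218, 22]) cube([396, 22, 136]);
  translate([0, 22, 22]) cube([22, 196, 136]);
  translate([374, 22, 22]) cube([22, 196, 136]);
}
translate([16, 7, 437]) {
  translate([0, 0, 385]) cube([290, 254, 23]);
  cube([48, 48, 385]);
  translate([242, 0, 0]) cube([48, 48, 385]);
  translate([0, 206, 0]) cube([48, 48, 385]);
  translate([242, 206, 0]) cube([48, 48, 385]);
}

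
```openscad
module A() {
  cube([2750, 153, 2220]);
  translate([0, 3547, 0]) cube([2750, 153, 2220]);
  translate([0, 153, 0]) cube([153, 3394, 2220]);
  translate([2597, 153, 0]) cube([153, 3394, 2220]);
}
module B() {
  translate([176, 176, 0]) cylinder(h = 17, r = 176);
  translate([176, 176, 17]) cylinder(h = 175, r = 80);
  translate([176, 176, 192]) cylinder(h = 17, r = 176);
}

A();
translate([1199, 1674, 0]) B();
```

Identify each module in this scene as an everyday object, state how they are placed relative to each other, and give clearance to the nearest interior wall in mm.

Clearances: x = 1046, y = 1521; minimum 1046 mm.

A is a house frame. B is a spool. The spool sits inside the house frame, centred. The clearance to the nearest interior wall is 1046 mm.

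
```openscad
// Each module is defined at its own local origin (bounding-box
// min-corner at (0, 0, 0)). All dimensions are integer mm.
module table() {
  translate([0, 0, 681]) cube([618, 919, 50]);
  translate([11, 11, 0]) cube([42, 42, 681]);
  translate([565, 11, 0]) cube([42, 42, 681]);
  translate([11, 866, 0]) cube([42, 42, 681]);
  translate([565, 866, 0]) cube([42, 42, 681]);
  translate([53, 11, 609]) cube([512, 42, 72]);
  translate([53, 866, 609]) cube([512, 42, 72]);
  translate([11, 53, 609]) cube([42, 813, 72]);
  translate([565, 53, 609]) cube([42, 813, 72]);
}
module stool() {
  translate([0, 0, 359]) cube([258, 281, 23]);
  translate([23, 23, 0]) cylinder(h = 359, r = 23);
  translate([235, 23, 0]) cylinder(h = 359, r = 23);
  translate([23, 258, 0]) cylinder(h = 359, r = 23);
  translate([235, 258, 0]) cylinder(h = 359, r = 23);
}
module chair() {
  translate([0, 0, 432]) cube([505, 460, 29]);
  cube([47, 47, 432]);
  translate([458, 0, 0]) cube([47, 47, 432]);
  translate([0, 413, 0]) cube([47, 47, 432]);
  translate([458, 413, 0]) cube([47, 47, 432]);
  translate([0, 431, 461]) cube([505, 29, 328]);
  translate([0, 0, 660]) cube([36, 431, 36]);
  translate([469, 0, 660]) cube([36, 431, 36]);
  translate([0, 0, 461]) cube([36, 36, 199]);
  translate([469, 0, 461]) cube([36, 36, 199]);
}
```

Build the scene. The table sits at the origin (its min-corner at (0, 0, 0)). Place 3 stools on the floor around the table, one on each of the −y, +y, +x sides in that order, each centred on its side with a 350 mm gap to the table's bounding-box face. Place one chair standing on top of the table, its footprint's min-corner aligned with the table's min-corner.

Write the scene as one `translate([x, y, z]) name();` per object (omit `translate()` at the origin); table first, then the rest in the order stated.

table();
translate([180, -631, 0]) stool();
translate([180, 1269, 0]) stool();
translate([968, 319, 0]) stool();
translate([0, 0, 731]) chair();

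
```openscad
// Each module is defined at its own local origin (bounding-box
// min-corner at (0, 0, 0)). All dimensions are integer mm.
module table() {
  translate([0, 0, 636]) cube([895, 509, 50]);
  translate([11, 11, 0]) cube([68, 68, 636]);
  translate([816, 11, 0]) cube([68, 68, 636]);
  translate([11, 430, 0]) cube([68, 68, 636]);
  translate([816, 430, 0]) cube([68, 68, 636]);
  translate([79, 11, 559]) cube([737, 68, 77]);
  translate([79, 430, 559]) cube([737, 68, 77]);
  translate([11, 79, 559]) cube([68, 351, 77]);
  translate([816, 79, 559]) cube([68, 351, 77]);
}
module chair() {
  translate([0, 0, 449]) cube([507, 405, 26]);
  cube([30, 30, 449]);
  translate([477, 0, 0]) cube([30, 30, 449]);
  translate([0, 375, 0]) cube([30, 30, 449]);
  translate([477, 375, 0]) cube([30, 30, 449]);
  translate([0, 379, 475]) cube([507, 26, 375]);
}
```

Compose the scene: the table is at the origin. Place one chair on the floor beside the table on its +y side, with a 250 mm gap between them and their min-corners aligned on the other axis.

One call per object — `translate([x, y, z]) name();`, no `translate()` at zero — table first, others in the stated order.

table();
translate([0, 759, 0]) chair();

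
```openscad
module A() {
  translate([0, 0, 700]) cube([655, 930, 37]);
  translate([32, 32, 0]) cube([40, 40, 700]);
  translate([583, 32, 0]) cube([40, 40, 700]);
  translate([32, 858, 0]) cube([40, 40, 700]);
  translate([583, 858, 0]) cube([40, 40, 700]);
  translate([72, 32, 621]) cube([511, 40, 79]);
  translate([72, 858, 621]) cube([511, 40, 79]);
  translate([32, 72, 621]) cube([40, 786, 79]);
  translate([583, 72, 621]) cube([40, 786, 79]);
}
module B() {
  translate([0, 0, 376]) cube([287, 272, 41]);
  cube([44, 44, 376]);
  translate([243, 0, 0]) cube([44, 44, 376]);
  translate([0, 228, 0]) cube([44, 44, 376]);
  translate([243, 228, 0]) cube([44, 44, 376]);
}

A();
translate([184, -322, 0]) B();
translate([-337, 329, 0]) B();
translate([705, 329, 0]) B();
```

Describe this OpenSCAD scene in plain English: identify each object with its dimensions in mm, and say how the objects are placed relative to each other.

A is a rectangular dining table. The top is 655×930×37 mm with its upper surface at z = 737 mm. It stands on four 40×40 mm square legs, each inset 32 mm from the nearest pair of top edges, running from the floor to the underside of the top. Four apron rails, 40 mm thick and 79 mm tall, run between adjacent legs with their top edges flush with the underside of the top and their outer faces flush with the legs' outer faces.

B is a simple wooden stool: a rectangular seat 287 mm (x) by 272 mm (y), 41 mm thick, top face at z = 417 mm, on four square legs, each 44×44 mm in cross-section. The legs rest on z = 0, each flush with a corner of the seat.

Three stools sit around the table at the −y, −x, +x sides.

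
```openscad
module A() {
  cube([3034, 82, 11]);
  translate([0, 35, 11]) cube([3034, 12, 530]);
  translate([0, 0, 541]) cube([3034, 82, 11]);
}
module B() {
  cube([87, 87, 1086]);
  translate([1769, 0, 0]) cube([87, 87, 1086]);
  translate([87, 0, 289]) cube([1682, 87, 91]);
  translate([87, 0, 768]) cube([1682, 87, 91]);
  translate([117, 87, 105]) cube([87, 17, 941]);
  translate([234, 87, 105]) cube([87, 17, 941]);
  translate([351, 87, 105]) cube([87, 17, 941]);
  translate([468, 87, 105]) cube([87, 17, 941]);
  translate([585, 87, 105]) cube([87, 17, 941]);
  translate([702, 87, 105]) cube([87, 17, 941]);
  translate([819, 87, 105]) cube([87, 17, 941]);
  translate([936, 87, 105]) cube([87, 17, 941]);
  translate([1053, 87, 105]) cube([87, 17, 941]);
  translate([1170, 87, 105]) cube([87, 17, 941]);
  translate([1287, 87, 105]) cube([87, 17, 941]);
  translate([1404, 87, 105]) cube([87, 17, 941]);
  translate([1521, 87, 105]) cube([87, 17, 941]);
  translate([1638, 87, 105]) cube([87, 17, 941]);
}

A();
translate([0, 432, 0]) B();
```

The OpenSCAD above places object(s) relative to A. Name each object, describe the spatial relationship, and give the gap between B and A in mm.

A is an I-beam. B is a fence section. The fence section is on the floor beside the I-beam on its +y side. The gap between the fence section and the I-beam is 350 mm.

The fence section's nearest face is 350 mm from the I-beam's +y face.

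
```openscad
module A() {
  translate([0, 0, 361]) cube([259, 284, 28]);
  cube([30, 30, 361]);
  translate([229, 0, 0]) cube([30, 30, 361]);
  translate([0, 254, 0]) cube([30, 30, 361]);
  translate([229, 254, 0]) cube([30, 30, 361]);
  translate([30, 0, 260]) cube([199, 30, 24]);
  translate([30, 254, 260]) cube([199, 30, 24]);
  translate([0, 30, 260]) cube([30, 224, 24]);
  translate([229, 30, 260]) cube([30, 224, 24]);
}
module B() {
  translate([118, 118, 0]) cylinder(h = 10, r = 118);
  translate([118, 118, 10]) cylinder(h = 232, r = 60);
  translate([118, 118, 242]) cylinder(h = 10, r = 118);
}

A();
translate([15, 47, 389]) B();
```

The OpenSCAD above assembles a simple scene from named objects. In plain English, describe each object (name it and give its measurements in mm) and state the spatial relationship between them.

A is a four-legged stool. The seat is a 259×284×28 mm slab whose top surface is at z = 389 mm; four square legs, each 30×30 mm in cross-section, run from the floor (z = 0) to the underside of the seat, each flush with a corner of the seat. Four stretchers, 30 mm wide and 24 mm tall, connect adjacent legs with their undersides at z = 260 mm, each running between the inner faces of the legs it joins and aligned with the legs' outer faces on the other axis.

B is a spool: two coaxial disc flanges of radius 118 mm and thickness 10 mm, joined by a core cylinder of radius 60 mm and height 232 mm. The lower flange rests on z = 0 and the three cylinders share a vertical axis.

The spool is on top of the stool.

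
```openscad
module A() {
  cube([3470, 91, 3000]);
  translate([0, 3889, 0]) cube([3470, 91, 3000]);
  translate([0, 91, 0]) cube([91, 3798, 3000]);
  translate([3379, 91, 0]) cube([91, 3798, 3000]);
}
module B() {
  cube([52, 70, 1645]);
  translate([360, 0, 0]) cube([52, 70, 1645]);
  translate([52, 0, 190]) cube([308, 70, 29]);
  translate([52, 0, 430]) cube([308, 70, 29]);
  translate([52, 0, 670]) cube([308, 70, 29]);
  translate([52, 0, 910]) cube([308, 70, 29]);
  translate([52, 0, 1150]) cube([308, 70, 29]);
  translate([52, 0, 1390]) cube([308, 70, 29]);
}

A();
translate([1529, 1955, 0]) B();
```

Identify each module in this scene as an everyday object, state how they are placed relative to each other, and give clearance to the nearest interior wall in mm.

A is a house frame. B is a ladder. The ladder sits inside the house frame, centred. The clearance to the nearest interior wall is 1438 mm.

Clearances: x = 1438, y = 1864; minimum 1438 mm.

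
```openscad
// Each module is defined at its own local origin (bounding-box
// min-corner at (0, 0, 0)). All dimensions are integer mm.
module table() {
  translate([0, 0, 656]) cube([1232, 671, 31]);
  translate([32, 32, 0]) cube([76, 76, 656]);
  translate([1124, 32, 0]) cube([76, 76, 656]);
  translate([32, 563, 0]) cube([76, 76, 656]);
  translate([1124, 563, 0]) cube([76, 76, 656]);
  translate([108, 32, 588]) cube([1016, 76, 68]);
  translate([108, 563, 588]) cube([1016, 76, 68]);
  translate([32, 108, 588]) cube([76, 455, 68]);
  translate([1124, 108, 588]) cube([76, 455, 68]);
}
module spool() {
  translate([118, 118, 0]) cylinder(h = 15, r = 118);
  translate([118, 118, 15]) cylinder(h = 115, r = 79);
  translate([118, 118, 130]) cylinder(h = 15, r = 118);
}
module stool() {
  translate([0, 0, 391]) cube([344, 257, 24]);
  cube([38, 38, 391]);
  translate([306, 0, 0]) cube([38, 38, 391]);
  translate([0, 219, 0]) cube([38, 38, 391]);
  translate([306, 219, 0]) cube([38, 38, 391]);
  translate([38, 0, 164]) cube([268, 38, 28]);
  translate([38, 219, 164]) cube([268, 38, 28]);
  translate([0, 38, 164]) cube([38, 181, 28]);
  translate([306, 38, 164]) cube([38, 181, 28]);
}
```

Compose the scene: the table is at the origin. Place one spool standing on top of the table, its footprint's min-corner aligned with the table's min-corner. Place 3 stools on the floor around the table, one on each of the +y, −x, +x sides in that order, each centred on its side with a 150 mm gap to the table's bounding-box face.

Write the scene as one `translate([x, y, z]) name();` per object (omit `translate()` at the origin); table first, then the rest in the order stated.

table();
translate([0, 0, 687]) spool();
translate([444, 821, 0]) stool();
translate([-494, 207, 0]) stool();
translate([1382, 207, 0]) stool();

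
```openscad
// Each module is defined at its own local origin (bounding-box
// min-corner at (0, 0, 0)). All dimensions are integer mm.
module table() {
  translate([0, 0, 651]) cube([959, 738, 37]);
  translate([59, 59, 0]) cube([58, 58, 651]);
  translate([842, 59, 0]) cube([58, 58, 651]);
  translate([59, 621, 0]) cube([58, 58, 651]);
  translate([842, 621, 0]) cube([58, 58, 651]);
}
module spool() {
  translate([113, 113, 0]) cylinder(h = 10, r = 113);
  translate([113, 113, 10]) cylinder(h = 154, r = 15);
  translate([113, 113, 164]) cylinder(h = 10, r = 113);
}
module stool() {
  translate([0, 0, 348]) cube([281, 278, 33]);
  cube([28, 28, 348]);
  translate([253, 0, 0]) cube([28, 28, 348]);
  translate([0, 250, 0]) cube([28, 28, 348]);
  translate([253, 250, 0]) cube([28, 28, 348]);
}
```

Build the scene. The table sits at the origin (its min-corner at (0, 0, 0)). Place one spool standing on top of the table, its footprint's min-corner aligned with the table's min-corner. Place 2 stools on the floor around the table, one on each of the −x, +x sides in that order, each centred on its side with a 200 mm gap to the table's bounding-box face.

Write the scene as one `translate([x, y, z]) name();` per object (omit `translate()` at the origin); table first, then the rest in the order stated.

table();
translate([0, 0, 688]) spool();
translate([-481, 230, 0]) stool();
translate([1159, 230, 0]) stool();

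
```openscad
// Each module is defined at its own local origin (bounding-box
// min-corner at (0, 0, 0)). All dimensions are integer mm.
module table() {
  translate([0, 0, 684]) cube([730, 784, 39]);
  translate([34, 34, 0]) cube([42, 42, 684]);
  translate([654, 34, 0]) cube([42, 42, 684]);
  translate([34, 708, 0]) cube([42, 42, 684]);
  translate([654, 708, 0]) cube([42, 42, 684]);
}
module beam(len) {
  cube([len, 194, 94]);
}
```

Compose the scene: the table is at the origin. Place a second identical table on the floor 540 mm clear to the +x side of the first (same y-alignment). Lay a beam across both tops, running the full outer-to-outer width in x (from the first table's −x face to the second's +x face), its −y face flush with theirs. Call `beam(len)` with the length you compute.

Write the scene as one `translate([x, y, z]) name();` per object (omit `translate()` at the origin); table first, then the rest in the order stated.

table();
translate([1270, 0, 0]) table();
translate([0, 0, 723]) beam(2000);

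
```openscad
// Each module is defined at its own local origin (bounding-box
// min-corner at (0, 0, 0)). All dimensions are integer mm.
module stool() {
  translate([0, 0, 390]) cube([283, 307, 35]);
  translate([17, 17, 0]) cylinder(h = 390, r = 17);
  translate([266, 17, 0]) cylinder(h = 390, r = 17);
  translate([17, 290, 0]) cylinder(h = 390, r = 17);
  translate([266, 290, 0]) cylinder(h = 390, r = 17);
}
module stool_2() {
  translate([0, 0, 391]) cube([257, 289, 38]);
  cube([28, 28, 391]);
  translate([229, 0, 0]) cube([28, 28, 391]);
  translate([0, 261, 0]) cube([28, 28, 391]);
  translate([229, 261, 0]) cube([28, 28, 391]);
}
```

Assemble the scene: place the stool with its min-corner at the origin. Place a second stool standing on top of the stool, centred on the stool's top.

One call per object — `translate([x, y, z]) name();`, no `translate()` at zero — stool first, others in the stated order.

stool();
translate([13, 9, 425]) stool_2();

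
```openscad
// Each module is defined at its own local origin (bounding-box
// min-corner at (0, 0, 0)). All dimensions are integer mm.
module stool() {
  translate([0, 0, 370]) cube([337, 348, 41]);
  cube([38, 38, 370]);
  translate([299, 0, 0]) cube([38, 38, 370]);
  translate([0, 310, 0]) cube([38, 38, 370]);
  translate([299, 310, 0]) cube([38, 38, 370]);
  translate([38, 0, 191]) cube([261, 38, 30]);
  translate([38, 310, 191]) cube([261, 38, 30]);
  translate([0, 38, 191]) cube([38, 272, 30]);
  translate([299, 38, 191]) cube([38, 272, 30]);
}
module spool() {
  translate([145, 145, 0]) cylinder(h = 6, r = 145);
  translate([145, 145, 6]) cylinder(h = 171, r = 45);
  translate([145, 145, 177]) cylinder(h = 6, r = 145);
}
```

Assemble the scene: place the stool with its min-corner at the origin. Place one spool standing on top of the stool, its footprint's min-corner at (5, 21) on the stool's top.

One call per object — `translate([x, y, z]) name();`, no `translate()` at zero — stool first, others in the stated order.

stool();
translate([5, 21, 411]) spool();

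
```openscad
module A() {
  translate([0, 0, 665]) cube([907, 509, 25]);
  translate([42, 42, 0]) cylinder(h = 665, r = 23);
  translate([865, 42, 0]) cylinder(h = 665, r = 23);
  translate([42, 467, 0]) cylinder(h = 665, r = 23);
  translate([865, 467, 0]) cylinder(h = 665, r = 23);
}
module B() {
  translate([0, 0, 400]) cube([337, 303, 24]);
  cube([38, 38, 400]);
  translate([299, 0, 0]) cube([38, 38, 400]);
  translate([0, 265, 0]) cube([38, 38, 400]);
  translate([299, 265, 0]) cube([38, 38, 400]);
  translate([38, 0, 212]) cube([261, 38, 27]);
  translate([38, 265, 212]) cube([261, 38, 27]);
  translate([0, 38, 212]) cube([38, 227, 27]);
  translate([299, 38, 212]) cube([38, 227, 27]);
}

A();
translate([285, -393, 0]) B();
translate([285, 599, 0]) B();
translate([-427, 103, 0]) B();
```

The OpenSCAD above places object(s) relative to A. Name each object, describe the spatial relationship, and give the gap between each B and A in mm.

A is a table. B is a stool. Three stools sit around the table at the −y, +y, −x sides. The gap between each stool and the table is 90 mm.

Each stool's nearest face is 90 mm from the table's bounding box.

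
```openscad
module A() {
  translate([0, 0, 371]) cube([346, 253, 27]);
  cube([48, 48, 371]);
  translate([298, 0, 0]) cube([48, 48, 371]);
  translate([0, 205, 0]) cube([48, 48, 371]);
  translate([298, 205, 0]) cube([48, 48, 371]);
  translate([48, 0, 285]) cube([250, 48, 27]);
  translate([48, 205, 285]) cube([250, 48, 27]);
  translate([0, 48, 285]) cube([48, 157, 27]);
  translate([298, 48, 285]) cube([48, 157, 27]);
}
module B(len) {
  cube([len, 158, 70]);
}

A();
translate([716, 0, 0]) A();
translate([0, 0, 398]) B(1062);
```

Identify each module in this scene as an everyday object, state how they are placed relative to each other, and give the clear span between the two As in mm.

A is a stool. B is a beam. A beam spans the tops of two stools. The clear span between the two stools is 370 mm.

Second stool starts at x = 716; first ends at x = 346; clear span = 716 − 346 = 370 mm.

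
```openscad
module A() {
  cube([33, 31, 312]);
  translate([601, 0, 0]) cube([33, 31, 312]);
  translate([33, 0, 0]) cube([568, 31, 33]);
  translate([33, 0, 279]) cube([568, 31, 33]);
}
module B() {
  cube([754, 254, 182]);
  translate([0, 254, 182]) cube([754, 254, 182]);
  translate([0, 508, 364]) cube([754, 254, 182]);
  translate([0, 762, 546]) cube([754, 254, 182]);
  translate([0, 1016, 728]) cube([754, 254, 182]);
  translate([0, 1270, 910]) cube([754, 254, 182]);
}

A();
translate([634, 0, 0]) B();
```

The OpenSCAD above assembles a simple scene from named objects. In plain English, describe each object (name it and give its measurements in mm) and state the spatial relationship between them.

A is a rectangular picture frame lying in the x–z plane (depth along y). The opening is 568 mm wide (x) by 246 mm tall (z), surrounded by a border 33 mm wide on all four sides. The frame is 31 mm deep and is made of two full-height vertical stiles with two horizontal rails fitted between them.

B is a run of 6 identical solid stair steps. Each tread is 754×254 mm and each step block is 182 mm high. Step 1 rests on the floor; step k is offset from step 1 by (k−1)×254 mm in y and (k−1)×182 mm in z.

The staircase is against the picture frame's +x side, with their −y faces flush.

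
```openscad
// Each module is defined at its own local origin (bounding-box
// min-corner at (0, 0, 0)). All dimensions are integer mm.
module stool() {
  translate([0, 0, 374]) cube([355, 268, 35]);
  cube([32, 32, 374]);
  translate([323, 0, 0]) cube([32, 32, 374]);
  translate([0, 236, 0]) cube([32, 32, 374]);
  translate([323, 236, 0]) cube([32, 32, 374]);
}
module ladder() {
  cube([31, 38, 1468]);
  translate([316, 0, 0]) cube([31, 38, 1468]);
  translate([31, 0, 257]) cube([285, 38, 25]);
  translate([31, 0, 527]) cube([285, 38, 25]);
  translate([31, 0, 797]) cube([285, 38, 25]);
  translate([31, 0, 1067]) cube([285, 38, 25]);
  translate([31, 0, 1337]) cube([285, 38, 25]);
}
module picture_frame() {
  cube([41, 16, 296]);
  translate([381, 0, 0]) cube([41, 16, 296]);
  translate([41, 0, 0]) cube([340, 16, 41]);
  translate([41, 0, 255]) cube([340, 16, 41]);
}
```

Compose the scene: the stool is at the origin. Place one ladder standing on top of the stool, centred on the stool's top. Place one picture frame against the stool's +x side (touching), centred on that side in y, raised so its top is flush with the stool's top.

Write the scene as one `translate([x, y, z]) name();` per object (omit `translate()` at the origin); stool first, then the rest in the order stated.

stool();
translate([4, 115, 409]) ladder();
translate([355, 126, 113]) picture_frame();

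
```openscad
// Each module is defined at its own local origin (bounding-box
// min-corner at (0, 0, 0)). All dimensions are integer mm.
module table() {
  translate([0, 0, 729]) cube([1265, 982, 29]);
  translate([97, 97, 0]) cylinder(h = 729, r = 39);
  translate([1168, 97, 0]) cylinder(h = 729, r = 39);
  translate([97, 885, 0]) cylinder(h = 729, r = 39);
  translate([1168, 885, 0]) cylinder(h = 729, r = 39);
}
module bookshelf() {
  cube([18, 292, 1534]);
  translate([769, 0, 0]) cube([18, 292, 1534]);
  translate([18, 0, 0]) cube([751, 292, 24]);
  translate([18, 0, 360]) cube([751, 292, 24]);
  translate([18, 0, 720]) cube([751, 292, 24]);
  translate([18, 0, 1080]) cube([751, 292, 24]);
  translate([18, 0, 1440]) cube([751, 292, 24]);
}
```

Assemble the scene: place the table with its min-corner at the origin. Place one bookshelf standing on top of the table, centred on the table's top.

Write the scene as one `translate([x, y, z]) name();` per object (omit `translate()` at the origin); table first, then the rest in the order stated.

table();
translate([239, 345, 758]) bookshelf();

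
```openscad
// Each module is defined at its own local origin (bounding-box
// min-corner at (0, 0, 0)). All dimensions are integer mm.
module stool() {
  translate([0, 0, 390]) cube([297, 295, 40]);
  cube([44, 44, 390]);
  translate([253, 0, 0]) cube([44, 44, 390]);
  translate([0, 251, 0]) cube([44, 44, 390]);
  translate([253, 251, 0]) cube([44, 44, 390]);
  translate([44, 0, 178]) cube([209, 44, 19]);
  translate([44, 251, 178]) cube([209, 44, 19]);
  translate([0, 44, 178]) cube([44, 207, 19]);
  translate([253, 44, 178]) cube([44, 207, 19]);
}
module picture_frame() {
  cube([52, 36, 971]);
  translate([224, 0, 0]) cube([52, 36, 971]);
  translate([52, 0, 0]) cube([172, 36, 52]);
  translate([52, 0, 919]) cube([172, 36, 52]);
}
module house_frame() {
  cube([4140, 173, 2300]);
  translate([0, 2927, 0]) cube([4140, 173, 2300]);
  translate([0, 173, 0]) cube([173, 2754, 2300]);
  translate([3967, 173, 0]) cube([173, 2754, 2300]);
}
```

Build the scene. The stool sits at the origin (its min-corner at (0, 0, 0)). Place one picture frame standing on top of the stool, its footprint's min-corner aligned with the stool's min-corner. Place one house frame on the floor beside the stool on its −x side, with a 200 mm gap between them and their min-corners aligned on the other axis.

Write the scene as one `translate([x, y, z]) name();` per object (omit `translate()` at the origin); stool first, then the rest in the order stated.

stool();
translate([0, 0, 430]) picture_frame();
translate([-4340, 0, 0]) house_frame();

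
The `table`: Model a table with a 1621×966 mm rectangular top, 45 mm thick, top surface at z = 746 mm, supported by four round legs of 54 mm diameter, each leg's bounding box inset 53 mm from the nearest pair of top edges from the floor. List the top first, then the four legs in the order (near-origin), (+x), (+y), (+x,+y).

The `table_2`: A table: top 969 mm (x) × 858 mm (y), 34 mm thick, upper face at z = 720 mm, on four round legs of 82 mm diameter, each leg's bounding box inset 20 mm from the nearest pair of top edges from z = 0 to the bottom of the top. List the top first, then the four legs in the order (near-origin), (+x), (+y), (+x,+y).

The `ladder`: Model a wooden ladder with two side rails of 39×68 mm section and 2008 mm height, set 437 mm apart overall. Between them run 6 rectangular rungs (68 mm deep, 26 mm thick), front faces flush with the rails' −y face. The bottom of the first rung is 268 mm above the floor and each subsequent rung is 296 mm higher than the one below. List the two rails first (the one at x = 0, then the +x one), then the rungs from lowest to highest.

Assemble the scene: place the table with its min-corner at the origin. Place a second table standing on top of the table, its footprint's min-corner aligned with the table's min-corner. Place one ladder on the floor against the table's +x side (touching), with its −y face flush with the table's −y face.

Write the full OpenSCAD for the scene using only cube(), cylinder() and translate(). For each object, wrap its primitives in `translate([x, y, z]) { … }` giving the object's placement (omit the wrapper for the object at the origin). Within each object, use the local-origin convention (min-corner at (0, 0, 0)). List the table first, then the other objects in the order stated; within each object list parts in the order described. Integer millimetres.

translate([0, 0, 701]) cube([1621, 966, 45]);
translate([80, 80, 0]) cylinder(h = 701, r = 27);
translate([1541, 80, 0]) cylinder(h = 701, r = 27);
translate([80, 886, 0]) cylinder(h = 701, r = 27);
translate([1541, 886, 0]) cylinder(h = 701, r = 27);
translate([0, 0, 746]) {
  translate([0, 0, 686]) cube([969, 858, 34]);
  translate([61, 61, 0]) cylinder(h = 686, r = 41);
  translate([908, 61, 0]) cylinder(h = 686, r = 41);
  translate([61, 797, 0]) cylinder(h = 686, r = 41);
  translate([908, 797, 0]) cylinder(h = 686, r = 41);
}
translate([1621, 0, 0]) {
  cube([39, 68, 2008]);
  translate([398, 0, 0]) cube([39, 68, 2008]);
  translate([39, 0, 268]) cube([359, 68, 26]);
  translate([39, 0, 564]) cube([359, 68, 26]);
  translate([39, 0, 860]) cube([359, 68, 26]);
  translate([39, 0, 1156]) cube([359, 68, 26]);
  translate([39, 0, 1452]) cube([359, 68, 26]);
  translate([39, 0, 1748]) cube([359, 68, 26]);
}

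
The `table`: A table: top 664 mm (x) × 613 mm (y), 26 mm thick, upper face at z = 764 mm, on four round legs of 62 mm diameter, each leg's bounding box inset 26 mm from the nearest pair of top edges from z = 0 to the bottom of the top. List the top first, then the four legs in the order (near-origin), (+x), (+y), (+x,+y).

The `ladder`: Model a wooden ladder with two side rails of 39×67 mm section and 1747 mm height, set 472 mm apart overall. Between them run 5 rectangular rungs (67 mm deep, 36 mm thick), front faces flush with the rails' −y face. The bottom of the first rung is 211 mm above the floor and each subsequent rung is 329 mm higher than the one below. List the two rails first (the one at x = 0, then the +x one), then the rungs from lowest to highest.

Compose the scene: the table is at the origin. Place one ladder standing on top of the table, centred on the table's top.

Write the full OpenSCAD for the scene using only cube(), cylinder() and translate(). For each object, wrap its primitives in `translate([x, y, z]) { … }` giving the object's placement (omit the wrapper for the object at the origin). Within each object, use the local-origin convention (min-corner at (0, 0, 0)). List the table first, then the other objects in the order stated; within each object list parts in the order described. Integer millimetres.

translate([0, 0, 738]) cube([664, 613, 26]);
translate([57, 57, 0]) cylinder(h = 738, r = 31);
translate([607, 57, 0]) cylinder(h = 738, r = 31);
translate([57, 556, 0]) cylinder(h = 738, r = 31);
translate([607, 556, 0]) cylinder(h = 738, r = 31);
translate([96, 273, 764]) {
  cube([39, 67, 1747]);
  translate([433, 0, 0]) cube([39, 67, 1747]);
  translate([39, 0, 211]) cube([394, 67, 36]);
  translate([39, 0, 540]) cube([394, 67, 36]);
  translate([39, 0, 869]) cube([394, 67, 36]);
  translate([39, 0, 1198]) cube([394, 67, 36]);
  translate([39, 0, 1527]) cube([394, 67, 36]);
}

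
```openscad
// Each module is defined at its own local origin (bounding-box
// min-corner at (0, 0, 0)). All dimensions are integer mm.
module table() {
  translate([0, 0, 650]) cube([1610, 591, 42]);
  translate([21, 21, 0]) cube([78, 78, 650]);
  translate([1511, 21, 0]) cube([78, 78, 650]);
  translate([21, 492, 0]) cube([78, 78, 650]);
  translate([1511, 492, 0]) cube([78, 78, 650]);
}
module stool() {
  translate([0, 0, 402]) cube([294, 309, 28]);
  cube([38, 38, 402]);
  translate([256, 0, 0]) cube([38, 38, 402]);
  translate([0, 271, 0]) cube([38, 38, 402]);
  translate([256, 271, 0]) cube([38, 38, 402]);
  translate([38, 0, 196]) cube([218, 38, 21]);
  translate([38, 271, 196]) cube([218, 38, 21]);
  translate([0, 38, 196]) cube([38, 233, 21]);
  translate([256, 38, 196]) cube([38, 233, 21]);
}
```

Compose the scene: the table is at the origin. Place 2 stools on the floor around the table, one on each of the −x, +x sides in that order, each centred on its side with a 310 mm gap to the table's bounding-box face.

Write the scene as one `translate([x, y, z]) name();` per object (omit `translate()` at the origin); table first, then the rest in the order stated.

table();
translate([-604, 141, 0]) stool();
translate([1920, 141, 0]) stool();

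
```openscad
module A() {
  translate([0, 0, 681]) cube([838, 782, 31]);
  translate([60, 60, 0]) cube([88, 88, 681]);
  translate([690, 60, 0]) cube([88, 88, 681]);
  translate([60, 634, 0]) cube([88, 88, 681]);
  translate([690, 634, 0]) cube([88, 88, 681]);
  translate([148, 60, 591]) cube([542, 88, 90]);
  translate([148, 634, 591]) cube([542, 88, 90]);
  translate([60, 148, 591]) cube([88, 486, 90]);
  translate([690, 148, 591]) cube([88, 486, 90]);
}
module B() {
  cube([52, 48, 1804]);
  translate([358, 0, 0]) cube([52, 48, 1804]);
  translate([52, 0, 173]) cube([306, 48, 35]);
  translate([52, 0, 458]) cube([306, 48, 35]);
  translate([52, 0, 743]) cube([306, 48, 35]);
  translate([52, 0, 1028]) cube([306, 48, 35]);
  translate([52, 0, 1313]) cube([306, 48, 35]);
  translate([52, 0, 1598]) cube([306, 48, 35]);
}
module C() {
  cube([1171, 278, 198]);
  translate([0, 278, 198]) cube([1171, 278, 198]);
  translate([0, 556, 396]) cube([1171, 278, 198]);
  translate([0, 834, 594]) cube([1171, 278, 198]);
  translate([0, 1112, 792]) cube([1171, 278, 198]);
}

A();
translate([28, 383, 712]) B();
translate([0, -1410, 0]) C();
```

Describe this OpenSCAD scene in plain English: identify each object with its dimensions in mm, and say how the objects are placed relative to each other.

A is a rectangular dining table. The top is 838×782×31 mm with its upper surface at z = 712 mm. It stands on four 88×88 mm square legs, each inset 60 mm from the nearest pair of top edges, running from the floor to the underside of the top. Four apron rails, 88 mm thick and 90 mm tall, run between adjacent legs with their top edges flush with the underside of the top and their outer faces flush with the legs' outer faces.

B is a straight ladder. Two 52×48 mm vertical rails, 1804 mm tall, stand 410 mm apart (outside-to-outside) with their front faces coplanar on the −y side. 6 rungs, each 48 mm deep and 35 mm tall, span between the inner faces of the rails, front faces flush with the rails. The lowest rung's underside is at z = 173 mm and rungs are spaced 285 mm apart (underside to underside).

C is a straight staircase of 5 solid steps. Each step is 1171 mm wide (x), 278 mm deep (y, the going) and 198 mm tall (the rise). The first step rests on the floor; each subsequent step sits one going further in +y and one rise higher in +z, directly behind and above the previous step with no overlap.

The ladder is on top of the table. The staircase is on the floor beside the table on its −y side.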